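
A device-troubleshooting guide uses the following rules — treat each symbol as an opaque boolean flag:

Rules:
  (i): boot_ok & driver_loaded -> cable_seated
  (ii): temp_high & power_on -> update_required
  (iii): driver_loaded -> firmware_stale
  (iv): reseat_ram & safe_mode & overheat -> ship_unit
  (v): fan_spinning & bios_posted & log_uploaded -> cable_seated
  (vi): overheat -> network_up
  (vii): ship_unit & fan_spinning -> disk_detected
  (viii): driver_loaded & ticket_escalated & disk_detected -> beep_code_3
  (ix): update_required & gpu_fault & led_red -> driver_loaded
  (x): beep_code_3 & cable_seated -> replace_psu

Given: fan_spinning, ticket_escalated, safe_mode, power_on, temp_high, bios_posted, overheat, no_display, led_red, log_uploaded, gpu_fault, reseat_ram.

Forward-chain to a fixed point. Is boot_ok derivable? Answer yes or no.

no

Round 1: (ii) [temp_high & power_on -> update_required]; (iv) [reseat_ram & safe_mode & overheat -> ship_unit]; (v) [fan_spinning & bios_posted & log_uploaded -> cable_seated]; (vi) [overheat -> network_up]. Adds update_required, ship_unit, cable_seated, network_up.
Round 2: (vii) [ship_unit & fan_spinning -> disk_detected]; (ix) [update_required & gpu_fault & led_red -> driver_loaded]. Adds disk_detected, driver_loaded.
Round 3: (iii) [driver_loaded -> firmware_stale]; (viii) [driver_loaded & ticket_escalated & disk_detected -> beep_code_3]. Adds firmware_stale, beep_code_3.
Round 4: (x) [beep_code_3 & cable_seated -> replace_psu]. Adds replace_psu.
Fixed point reached. No rule has boot_ok as a consequent, and it is not given.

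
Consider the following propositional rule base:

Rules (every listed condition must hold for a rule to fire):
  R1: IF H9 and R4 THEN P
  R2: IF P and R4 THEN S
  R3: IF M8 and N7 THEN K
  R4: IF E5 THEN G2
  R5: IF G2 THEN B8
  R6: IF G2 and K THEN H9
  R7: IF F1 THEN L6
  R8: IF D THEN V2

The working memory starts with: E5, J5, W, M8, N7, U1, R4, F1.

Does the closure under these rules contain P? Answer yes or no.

yes

Round 1 — R3, R4, R7, derive K, G2, L6.
Round 2 — R5, R6, derive B8, H9.
Round 3 — R1, derive P.
Round 4 — R2, derive S.
P appears in round 3, so it is derivable.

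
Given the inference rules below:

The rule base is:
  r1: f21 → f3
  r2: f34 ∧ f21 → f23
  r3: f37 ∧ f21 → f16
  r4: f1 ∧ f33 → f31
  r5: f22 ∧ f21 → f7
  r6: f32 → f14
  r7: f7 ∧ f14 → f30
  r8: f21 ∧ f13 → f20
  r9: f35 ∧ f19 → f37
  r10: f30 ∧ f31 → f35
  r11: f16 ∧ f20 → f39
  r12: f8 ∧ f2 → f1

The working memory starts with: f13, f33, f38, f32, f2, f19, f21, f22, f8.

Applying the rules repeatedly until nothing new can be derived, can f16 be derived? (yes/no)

Round 1 fires r1, r5, r6, r8, r12, giving f3, f7, f14, f20, f1.
Round 2 fires r4, r7, giving f31, f30.
Round 3 fires r10, giving f35.
Round 4 fires r9, giving f37.
Round 5 fires r3, giving f16.
Round 6 fires r11, giving f39.
f16 appears in round 5, so it is derivable.

yes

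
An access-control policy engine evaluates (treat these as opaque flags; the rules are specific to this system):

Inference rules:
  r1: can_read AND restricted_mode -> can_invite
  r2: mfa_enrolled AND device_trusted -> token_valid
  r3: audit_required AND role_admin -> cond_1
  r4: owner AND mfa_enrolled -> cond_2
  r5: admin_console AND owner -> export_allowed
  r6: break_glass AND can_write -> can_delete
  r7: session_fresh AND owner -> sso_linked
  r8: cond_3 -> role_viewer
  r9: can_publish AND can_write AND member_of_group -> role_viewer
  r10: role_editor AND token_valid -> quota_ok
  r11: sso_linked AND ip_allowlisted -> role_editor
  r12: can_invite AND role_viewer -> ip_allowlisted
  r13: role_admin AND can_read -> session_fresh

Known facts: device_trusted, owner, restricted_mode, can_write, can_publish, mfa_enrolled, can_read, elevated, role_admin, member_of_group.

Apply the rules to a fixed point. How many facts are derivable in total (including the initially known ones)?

19

Round 1 fires r1, r2, r4, r9, r13, giving can_invite, token_valid, cond_2, role_viewer, session_fresh.
Round 2 fires r7, r12, giving sso_linked, ip_allowlisted.
Round 3 fires r11, giving role_editor.
Round 4 fires r10, giving quota_ok.
Closure: {can_invite, can_publish, can_read, can_write, cond_2, device_trusted, elevated, ip_allowlisted, member_of_group, mfa_enrolled, owner, quota_ok, restricted_mode, role_admin, role_editor, role_viewer, session_fresh, sso_linked, token_valid} — 19 facts.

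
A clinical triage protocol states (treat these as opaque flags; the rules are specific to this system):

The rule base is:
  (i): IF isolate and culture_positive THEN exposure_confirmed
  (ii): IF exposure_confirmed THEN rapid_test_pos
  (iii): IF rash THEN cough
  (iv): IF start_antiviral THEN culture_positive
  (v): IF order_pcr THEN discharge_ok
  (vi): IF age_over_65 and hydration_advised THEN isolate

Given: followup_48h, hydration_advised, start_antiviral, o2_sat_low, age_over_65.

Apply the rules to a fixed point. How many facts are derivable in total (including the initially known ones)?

9

Round 1: (iv) [IF start_antiviral THEN culture_positive]; (vi) [IF age_over_65 and hydration_advised THEN isolate]. New: culture_positive, isolate.
Round 2: (i) [IF isolate and culture_positive THEN exposure_confirmed]. New: exposure_confirmed.
Round 3: (ii) [IF exposure_confirmed THEN rapid_test_pos]. New: rapid_test_pos.
Closure: {age_over_65, culture_positive, exposure_confirmed, followup_48h, hydration_advised, isolate, o2_sat_low, rapid_test_pos, start_antiviral} — 9 facts.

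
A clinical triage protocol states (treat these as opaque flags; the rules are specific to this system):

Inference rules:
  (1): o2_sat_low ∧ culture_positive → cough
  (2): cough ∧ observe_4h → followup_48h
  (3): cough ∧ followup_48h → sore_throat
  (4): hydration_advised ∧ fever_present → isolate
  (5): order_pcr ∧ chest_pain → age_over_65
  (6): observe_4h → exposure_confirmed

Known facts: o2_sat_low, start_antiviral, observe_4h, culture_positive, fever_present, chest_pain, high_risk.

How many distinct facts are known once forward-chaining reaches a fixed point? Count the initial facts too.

11

Round 1 fires (1), (6), giving cough, exposure_confirmed.
Round 2 fires (2), giving followup_48h.
Round 3 fires (3), giving sore_throat.
Closure: {chest_pain, cough, culture_positive, exposure_confirmed, fever_present, followup_48h, high_risk, o2_sat_low, observe_4h, sore_throat, start_antiviral} — 11 facts.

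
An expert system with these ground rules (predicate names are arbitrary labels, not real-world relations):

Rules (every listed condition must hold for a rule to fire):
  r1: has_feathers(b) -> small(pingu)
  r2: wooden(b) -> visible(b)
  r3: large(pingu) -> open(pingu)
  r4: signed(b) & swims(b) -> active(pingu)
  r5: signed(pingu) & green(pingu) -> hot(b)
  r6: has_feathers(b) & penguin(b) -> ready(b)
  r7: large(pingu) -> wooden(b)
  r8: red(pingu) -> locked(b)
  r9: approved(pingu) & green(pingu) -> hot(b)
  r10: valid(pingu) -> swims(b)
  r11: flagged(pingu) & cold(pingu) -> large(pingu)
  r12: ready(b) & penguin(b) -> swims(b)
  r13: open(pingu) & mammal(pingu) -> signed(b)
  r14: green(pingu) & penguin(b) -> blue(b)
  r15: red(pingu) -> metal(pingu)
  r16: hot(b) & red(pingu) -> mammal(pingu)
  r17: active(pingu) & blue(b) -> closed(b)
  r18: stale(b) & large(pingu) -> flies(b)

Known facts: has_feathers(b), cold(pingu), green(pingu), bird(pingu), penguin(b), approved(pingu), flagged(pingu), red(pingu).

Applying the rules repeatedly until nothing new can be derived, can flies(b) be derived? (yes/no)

no

Round 1: r1 [has_feathers(b) -> small(pingu)]; r6 [has_feathers(b) & penguin(b) -> ready(b)]; r8 [red(pingu) -> locked(b)]; r9 [approved(pingu) & green(pingu) -> hot(b)]; r11 [flagged(pingu) & cold(pingu) -> large(pingu)]; r14 [green(pingu) & penguin(b) -> blue(b)]; r15 [red(pingu) -> metal(pingu)]. Adds small(pingu), ready(b), locked(b), hot(b), large(pingu), blue(b), metal(pingu).
Round 2: r3 [large(pingu) -> open(pingu)]; r7 [large(pingu) -> wooden(b)]; r12 [ready(b) & penguin(b) -> swims(b)]; r16 [hot(b) & red(pingu) -> mammal(pingu)]. Adds open(pingu), wooden(b), swims(b), mammal(pingu).
Round 3: r2 [wooden(b) -> visible(b)]; r13 [open(pingu) & mammal(pingu) -> signed(b)]. Adds visible(b), signed(b).
Round 4: r4 [signed(b) & swims(b) -> active(pingu)]. Adds active(pingu).
Round 5: r17 [active(pingu) & blue(b) -> closed(b)]. Adds closed(b).
Fixed point reached. flies(b) is concluded only by r18; r18 needs stale(b) (never derived).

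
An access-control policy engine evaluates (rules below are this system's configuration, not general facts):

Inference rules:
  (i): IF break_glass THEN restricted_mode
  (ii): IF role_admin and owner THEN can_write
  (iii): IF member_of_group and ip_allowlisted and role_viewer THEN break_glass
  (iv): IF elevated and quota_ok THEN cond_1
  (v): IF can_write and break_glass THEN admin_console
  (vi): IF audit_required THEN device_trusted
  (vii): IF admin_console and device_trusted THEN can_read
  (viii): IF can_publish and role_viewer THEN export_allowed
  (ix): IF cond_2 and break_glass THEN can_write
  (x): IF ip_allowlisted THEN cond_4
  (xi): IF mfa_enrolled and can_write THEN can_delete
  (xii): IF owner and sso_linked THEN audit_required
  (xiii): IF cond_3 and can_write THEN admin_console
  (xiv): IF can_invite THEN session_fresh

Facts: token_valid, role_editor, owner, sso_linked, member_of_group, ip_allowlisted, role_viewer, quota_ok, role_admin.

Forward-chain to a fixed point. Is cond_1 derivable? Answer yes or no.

Round 1: (ii) [IF role_admin and owner THEN can_write]; (iii) [IF member_of_group and ip_allowlisted and role_viewer THEN break_glass]; (x) [IF ip_allowlisted THEN cond_4]; (xii) [IF owner and sso_linked THEN audit_required]. New: can_write, break_glass, cond_4, audit_required.
Round 2: (i) [IF break_glass THEN restricted_mode]; (v) [IF can_write and break_glass THEN admin_console]; (vi) [IF audit_required THEN device_trusted]. New: restricted_mode, admin_console, device_trusted.
Round 3: (vii) [IF admin_console and device_trusted THEN can_read]. New: can_read.
Fixed point reached. cond_1 is concluded only by (iv); (iv) needs elevated (never derived).

no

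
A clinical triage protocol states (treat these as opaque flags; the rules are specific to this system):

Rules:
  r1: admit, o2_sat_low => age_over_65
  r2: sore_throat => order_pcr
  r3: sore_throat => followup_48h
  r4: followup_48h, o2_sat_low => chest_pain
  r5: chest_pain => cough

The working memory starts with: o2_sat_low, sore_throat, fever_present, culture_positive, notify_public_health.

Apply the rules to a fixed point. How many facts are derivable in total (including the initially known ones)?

9

Round 1 fires r2, r3, giving order_pcr, followup_48h.
Round 2 fires r4, giving chest_pain.
Round 3 fires r5, giving cough.
Closure: {chest_pain, cough, culture_positive, fever_present, followup_48h, notify_public_health, o2_sat_low, order_pcr, sore_throat} — 9 facts.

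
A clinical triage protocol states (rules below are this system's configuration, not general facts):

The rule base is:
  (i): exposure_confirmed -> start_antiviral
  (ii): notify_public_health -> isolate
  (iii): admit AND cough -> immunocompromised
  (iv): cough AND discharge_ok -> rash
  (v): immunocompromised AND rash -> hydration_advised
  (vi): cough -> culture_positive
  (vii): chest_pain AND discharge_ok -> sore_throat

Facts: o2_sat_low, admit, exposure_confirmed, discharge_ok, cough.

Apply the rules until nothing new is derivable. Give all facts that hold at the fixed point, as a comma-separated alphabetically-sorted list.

[1] (i) [exposure_confirmed -> start_antiviral]; (iii) [admit AND cough -> immunocompromised]; (iv) [cough AND discharge_ok -> rash]; (vi) [cough -> culture_positive]. ⇒ new: start_antiviral, immunocompromised, rash, culture_positive.
[2] (v) [immunocompromised AND rash -> hydration_advised]. ⇒ new: hydration_advised.

admit, cough, culture_positive, discharge_ok, exposure_confirmed, hydration_advised, immunocompromised, o2_sat_low, rash, start_antiviral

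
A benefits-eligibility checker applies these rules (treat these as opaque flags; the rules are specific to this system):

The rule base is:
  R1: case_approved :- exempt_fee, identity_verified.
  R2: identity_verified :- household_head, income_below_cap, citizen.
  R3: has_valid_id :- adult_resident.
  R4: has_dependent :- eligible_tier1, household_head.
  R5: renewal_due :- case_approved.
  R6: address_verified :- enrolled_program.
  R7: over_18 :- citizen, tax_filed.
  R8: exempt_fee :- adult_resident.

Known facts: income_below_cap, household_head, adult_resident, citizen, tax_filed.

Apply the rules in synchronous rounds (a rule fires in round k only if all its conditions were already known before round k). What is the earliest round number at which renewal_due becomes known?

[1] R2 [identity_verified :- household_head, income_below_cap, citizen.]; R3 [has_valid_id :- adult_resident.]; R7 [over_18 :- citizen, tax_filed.]; R8 [exempt_fee :- adult_resident.]. ⇒ new: identity_verified, has_valid_id, over_18, exempt_fee.
[2] R1 [case_approved :- exempt_fee, identity_verified.]. ⇒ new: case_approved.
[3] R5 [renewal_due :- case_approved.]. ⇒ new: renewal_due.
renewal_due first appears in round 3.

3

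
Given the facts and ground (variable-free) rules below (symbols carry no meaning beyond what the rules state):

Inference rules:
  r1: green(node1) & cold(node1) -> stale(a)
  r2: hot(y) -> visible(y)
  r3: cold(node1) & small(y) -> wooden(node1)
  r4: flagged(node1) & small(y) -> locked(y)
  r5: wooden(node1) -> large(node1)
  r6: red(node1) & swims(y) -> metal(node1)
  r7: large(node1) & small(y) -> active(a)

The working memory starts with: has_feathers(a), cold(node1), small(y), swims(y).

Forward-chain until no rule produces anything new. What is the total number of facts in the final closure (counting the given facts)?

Round 1 fires r3, giving wooden(node1).
Round 2 fires r5, giving large(node1).
Round 3 fires r7, giving active(a).
Closure: {active(a), cold(node1), has_feathers(a), large(node1), small(y), swims(y), wooden(node1)} — 7 facts.

7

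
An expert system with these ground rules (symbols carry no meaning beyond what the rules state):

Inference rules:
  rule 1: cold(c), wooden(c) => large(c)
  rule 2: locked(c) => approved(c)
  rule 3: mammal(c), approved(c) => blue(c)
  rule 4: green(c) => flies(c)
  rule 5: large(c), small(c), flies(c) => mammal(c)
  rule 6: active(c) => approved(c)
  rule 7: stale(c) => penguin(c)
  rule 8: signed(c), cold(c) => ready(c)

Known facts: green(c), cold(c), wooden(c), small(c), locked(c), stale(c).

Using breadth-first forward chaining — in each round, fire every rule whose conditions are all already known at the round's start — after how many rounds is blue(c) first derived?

Round 1 — rule 1, rule 2, rule 4, rule 7, derive large(c), approved(c), flies(c), penguin(c).
Round 2 — rule 5, derive mammal(c).
Round 3 — rule 3, derive blue(c).
blue(c) first appears in round 3.

3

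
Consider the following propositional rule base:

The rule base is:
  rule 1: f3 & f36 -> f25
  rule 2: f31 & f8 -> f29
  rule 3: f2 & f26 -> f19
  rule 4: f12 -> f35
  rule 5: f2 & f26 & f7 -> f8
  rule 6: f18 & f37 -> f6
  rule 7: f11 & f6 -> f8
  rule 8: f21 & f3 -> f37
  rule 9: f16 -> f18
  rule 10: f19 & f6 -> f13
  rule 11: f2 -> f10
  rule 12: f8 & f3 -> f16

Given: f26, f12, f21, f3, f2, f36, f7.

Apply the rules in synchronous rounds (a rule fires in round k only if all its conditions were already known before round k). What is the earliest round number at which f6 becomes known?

4

Round 1: rule 1 [f3 & f36 -> f25]; rule 3 [f2 & f26 -> f19]; rule 4 [f12 -> f35]; rule 5 [f2 & f26 & f7 -> f8]; rule 8 [f21 & f3 -> f37]; rule 11 [f2 -> f10]. New: f25, f19, f35, f8, f37, f10.
Round 2: rule 12 [f8 & f3 -> f16]. New: f16.
Round 3: rule 9 [f16 -> f18]. New: f18.
Round 4: rule 6 [f18 & f37 -> f6]. New: f6.
f6 first appears in round 4.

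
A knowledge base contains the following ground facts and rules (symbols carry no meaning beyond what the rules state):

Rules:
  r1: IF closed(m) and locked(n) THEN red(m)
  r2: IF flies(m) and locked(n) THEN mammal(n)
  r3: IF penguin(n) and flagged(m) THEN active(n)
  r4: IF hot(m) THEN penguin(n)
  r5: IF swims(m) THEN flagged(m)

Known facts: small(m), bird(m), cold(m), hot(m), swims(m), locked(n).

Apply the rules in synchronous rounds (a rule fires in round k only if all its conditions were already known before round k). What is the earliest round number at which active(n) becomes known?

2

Round 1: r4 [IF hot(m) THEN penguin(n)]; r5 [IF swims(m) THEN flagged(m)]. New: penguin(n), flagged(m).
Round 2: r3 [IF penguin(n) and flagged(m) THEN active(n)]. New: active(n).
active(n) first appears in round 2.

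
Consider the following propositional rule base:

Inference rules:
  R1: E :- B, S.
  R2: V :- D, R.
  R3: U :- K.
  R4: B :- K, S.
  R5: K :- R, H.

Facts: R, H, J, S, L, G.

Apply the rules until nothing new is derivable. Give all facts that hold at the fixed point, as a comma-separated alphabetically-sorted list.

Round 1 — R5, derive K.
Round 2 — R3, R4, derive U, B.
Round 3 — R1, derive E.

B, E, G, H, J, K, L, R, S, U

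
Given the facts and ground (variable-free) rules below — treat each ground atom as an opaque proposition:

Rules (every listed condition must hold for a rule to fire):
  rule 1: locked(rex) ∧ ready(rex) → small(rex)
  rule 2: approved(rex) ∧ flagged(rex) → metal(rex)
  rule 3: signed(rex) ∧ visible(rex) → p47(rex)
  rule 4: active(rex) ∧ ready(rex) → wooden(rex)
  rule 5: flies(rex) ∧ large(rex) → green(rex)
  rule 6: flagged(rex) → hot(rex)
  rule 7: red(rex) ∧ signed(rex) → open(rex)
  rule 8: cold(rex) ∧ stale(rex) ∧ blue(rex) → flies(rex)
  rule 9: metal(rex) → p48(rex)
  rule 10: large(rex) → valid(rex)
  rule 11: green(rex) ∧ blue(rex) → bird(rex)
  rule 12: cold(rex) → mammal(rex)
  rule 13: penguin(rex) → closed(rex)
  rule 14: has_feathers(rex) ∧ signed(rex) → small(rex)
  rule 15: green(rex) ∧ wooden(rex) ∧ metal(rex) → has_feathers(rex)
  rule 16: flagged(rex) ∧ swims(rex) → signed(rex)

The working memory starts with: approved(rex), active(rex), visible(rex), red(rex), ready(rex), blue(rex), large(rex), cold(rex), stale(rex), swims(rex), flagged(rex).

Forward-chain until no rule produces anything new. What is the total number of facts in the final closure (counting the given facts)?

Round 1 — rule 2, rule 4, rule 6, rule 8, rule 10, rule 12, rule 16, derive metal(rex), wooden(rex), hot(rex), flies(rex), valid(rex), mammal(rex), signed(rex).
Round 2 — rule 3, rule 5, rule 7, rule 9, derive p47(rex), green(rex), open(rex), p48(rex).
Round 3 — rule 11, rule 15, derive bird(rex), has_feathers(rex).
Round 4 — rule 14, derive small(rex).
Closure: {active(rex), approved(rex), bird(rex), blue(rex), cold(rex), flagged(rex), flies(rex), green(rex), has_feathers(rex), hot(rex), large(rex), mammal(rex), metal(rex), open(rex), p47(rex), p48(rex), ready(rex), red(rex), signed(rex), small(rex), stale(rex), swims(rex), valid(rex), visible(rex), wooden(rex)} — 25 facts.

25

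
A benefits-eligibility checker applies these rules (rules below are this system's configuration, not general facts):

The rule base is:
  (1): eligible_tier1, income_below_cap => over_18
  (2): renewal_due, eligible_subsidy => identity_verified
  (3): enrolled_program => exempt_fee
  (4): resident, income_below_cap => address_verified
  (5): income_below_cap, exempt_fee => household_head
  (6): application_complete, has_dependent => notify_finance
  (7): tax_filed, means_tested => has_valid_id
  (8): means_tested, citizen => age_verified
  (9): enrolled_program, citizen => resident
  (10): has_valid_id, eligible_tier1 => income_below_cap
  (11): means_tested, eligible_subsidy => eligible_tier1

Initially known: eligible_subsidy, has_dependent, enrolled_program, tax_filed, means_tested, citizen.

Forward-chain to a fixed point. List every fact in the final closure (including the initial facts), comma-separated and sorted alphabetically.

address_verified, age_verified, citizen, eligible_subsidy, eligible_tier1, enrolled_program, exempt_fee, has_dependent, has_valid_id, household_head, income_below_cap, means_tested, over_18, resident, tax_filed

Round 1: (3) [enrolled_program => exempt_fee]; (7) [tax_filed, means_tested => has_valid_id]; (8) [means_tested, citizen => age_verified]; (9) [enrolled_program, citizen => resident]; (11) [means_tested, eligible_subsidy => eligible_tier1]. New: exempt_fee, has_valid_id, age_verified, resident, eligible_tier1.
Round 2: (10) [has_valid_id, eligible_tier1 => income_below_cap]. New: income_below_cap.
Round 3: (1) [eligible_tier1, income_below_cap => over_18]; (4) [resident, income_below_cap => address_verified]; (5) [income_below_cap, exempt_fee => household_head]. New: over_18, address_verified, household_head.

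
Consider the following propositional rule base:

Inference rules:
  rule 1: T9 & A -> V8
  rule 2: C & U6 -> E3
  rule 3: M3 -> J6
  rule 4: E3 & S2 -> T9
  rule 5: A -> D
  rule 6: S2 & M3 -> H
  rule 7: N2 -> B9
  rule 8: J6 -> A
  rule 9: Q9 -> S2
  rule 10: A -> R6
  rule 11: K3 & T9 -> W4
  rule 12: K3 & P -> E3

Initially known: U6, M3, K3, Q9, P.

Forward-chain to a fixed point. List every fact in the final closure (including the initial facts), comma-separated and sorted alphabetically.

A, D, E3, H, J6, K3, M3, P, Q9, R6, S2, T9, U6, V8, W4

Round 1: rule 3 [M3 -> J6]; rule 9 [Q9 -> S2]; rule 12 [K3 & P -> E3]. New: J6, S2, E3.
Round 2: rule 4 [E3 & S2 -> T9]; rule 6 [S2 & M3 -> H]; rule 8 [J6 -> A]. New: T9, H, A.
Round 3: rule 1 [T9 & A -> V8]; rule 5 [A -> D]; rule 10 [A -> R6]; rule 11 [K3 & T9 -> W4]. New: V8, D, R6, W4.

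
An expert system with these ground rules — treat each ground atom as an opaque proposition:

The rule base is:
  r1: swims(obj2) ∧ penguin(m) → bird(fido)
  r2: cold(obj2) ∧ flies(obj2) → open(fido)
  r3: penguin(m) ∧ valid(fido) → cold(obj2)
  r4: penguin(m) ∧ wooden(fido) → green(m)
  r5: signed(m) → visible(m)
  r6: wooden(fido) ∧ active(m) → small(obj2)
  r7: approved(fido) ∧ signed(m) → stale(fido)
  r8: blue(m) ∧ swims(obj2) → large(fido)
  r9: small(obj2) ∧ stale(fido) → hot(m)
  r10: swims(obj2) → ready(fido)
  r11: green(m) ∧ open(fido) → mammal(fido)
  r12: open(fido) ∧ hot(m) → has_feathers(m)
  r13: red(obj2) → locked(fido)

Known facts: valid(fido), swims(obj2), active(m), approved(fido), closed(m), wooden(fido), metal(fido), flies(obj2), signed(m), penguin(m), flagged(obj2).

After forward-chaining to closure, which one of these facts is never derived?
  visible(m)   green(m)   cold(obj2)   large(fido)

large(fido)

Round 1: r1 [swims(obj2) ∧ penguin(m) → bird(fido)]; r3 [penguin(m) ∧ valid(fido) → cold(obj2)]; r4 [penguin(m) ∧ wooden(fido) → green(m)]; r5 [signed(m) → visible(m)]; r6 [wooden(fido) ∧ active(m) → small(obj2)]; r7 [approved(fido) ∧ signed(m) → stale(fido)]; r10 [swims(obj2) → ready(fido)]. New: bird(fido), cold(obj2), green(m), visible(m), small(obj2), stale(fido), ready(fido).
Round 2: r2 [cold(obj2) ∧ flies(obj2) → open(fido)]; r9 [small(obj2) ∧ stale(fido) → hot(m)]. New: open(fido), hot(m).
Round 3: r11 [green(m) ∧ open(fido) → mammal(fido)]; r12 [open(fido) ∧ hot(m) → has_feathers(m)]. New: mammal(fido), has_feathers(m).
Derived: visible(m) (round 1), cold(obj2) (round 1), green(m) (round 1). large(fido) never appears in any round.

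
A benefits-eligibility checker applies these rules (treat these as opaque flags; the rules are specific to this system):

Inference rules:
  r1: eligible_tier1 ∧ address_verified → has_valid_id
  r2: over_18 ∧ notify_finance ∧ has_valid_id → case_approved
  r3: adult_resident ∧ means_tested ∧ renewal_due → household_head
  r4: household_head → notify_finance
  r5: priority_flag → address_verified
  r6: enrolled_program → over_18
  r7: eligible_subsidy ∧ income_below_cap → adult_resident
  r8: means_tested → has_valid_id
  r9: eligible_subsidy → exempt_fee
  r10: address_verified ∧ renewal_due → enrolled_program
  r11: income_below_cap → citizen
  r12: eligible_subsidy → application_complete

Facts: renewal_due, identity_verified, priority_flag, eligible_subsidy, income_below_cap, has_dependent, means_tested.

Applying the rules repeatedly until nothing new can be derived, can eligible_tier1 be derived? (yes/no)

Round 1: r5 [priority_flag → address_verified]; r7 [eligible_subsidy ∧ income_below_cap → adult_resident]; r8 [means_tested → has_valid_id]; r9 [eligible_subsidy → exempt_fee]; r11 [income_below_cap → citizen]; r12 [eligible_subsidy → application_complete]. New: address_verified, adult_resident, has_valid_id, exempt_fee, citizen, application_complete.
Round 2: r3 [adult_resident ∧ means_tested ∧ renewal_due → household_head]; r10 [address_verified ∧ renewal_due → enrolled_program]. New: household_head, enrolled_program.
Round 3: r4 [household_head → notify_finance]; r6 [enrolled_program → over_18]. New: notify_finance, over_18.
Round 4: r2 [over_18 ∧ notify_finance ∧ has_valid_id → case_approved]. New: case_approved.
Fixed point reached. No rule has eligible_tier1 as a consequent, and it is not given.

no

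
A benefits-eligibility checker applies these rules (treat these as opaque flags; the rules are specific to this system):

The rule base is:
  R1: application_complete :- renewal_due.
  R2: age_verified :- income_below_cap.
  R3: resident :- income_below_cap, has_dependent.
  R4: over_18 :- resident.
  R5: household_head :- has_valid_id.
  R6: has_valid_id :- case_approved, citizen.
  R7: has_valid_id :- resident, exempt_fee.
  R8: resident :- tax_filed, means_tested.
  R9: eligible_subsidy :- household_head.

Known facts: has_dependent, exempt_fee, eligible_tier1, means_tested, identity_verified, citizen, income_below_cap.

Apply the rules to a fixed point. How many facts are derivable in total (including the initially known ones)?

Round 1 fires R2, R3, giving age_verified, resident.
Round 2 fires R4, R7, giving over_18, has_valid_id.
Round 3 fires R5, giving household_head.
Round 4 fires R9, giving eligible_subsidy.
Closure: {age_verified, citizen, eligible_subsidy, eligible_tier1, exempt_fee, has_dependent, has_valid_id, household_head, identity_verified, income_below_cap, means_tested, over_18, resident} — 13 facts.

13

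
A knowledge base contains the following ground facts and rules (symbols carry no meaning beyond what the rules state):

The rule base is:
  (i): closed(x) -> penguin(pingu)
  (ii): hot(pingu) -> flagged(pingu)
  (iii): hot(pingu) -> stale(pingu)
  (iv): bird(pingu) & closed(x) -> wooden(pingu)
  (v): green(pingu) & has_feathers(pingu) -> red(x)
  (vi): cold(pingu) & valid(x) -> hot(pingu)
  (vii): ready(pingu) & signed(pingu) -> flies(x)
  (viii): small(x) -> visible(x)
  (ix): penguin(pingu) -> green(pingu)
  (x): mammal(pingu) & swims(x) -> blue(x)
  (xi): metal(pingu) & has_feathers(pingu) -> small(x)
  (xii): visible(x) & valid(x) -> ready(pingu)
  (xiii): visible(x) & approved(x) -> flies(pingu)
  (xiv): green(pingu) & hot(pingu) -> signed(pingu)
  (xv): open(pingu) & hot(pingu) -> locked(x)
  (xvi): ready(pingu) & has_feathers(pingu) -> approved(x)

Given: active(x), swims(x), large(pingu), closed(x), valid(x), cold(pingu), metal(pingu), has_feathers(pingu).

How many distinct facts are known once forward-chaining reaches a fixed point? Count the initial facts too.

21

[1] (i) [closed(x) -> penguin(pingu)]; (vi) [cold(pingu) & valid(x) -> hot(pingu)]; (xi) [metal(pingu) & has_feathers(pingu) -> small(x)]. ⇒ new: penguin(pingu), hot(pingu), small(x).
[2] (ii) [hot(pingu) -> flagged(pingu)]; (iii) [hot(pingu) -> stale(pingu)]; (viii) [small(x) -> visible(x)]; (ix) [penguin(pingu) -> green(pingu)]. ⇒ new: flagged(pingu), stale(pingu), visible(x), green(pingu).
[3] (v) [green(pingu) & has_feathers(pingu) -> red(x)]; (xii) [visible(x) & valid(x) -> ready(pingu)]; (xiv) [green(pingu) & hot(pingu) -> signed(pingu)]. ⇒ new: red(x), ready(pingu), signed(pingu).
[4] (vii) [ready(pingu) & signed(pingu) -> flies(x)]; (xvi) [ready(pingu) & has_feathers(pingu) -> approved(x)]. ⇒ new: flies(x), approved(x).
[5] (xiii) [visible(x) & approved(x) -> flies(pingu)]. ⇒ new: flies(pingu).
Closure: {active(x), approved(x), closed(x), cold(pingu), flagged(pingu), flies(pingu), flies(x), green(pingu), has_feathers(pingu), hot(pingu), large(pingu), metal(pingu), penguin(pingu), ready(pingu), red(x), signed(pingu), small(x), stale(pingu), swims(x), valid(x), visible(x)} — 21 facts.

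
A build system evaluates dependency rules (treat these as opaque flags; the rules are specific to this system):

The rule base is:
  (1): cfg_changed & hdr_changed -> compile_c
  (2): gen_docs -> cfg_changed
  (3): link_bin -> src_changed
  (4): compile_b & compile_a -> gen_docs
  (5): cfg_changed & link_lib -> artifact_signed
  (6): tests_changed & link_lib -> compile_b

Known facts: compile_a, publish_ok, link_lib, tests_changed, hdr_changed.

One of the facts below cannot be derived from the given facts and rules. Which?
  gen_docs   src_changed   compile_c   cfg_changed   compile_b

Round 1: (6) [tests_changed & link_lib -> compile_b]. Adds compile_b.
Round 2: (4) [compile_b & compile_a -> gen_docs]. Adds gen_docs.
Round 3: (2) [gen_docs -> cfg_changed]. Adds cfg_changed.
Round 4: (1) [cfg_changed & hdr_changed -> compile_c]; (5) [cfg_changed & link_lib -> artifact_signed]. Adds compile_c, artifact_signed.
Derived: compile_b (round 1), gen_docs (round 2), compile_c (round 4), cfg_changed (round 3). src_changed never appears in any round.

src_changed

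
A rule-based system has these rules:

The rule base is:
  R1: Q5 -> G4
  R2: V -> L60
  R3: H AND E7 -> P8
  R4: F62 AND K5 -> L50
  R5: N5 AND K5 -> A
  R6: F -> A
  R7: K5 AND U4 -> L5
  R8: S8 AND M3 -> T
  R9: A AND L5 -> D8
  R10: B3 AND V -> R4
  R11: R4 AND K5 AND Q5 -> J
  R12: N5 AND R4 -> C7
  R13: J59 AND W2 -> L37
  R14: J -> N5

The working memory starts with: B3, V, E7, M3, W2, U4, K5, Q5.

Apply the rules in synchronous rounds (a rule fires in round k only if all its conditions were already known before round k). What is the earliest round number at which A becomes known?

4

Round 1 — R1, R2, R7, R10, derive G4, L60, L5, R4.
Round 2 — R11, derive J.
Round 3 — R14, derive N5.
Round 4 — R5, R12, derive A, C7.
A first appears in round 4.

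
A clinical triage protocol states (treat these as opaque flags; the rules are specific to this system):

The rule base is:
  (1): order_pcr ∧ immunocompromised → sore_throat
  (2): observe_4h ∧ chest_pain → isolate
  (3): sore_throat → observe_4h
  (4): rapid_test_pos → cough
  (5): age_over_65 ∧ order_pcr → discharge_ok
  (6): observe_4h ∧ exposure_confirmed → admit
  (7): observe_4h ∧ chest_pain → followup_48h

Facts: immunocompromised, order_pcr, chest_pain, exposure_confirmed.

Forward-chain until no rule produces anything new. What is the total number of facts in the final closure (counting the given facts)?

9

[1] (1) [order_pcr ∧ immunocompromised → sore_throat]. ⇒ new: sore_throat.
[2] (3) [sore_throat → observe_4h]. ⇒ new: observe_4h.
[3] (2) [observe_4h ∧ chest_pain → isolate]; (6) [observe_4h ∧ exposure_confirmed → admit]; (7) [observe_4h ∧ chest_pain → followup_48h]. ⇒ new: isolate, admit, followup_48h.
Closure: {admit, chest_pain, exposure_confirmed, followup_48h, immunocompromised, isolate, observe_4h, order_pcr, sore_throat} — 9 facts.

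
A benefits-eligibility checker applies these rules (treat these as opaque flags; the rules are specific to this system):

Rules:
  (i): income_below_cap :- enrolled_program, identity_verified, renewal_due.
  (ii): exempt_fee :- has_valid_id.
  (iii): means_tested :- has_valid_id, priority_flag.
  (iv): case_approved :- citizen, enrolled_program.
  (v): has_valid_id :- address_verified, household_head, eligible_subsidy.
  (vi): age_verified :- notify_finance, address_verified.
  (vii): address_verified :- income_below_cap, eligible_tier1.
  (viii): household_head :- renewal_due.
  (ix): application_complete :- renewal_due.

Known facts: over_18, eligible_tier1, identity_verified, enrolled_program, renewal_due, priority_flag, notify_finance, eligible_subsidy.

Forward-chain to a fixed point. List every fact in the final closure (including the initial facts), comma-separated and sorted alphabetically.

Round 1: (i) [income_below_cap :- enrolled_program, identity_verified, renewal_due.]; (viii) [household_head :- renewal_due.]; (ix) [application_complete :- renewal_due.]. New: income_below_cap, household_head, application_complete.
Round 2: (vii) [address_verified :- income_below_cap, eligible_tier1.]. New: address_verified.
Round 3: (v) [has_valid_id :- address_verified, household_head, eligible_subsidy.]; (vi) [age_verified :- notify_finance, address_verified.]. New: has_valid_id, age_verified.
Round 4: (ii) [exempt_fee :- has_valid_id.]; (iii) [means_tested :- has_valid_id, priority_flag.]. New: exempt_fee, means_tested.

address_verified, age_verified, application_complete, eligible_subsidy, eligible_tier1, enrolled_program, exempt_fee, has_valid_id, household_head, identity_verified, income_below_cap, means_tested, notify_finance, over_18, priority_flag, renewal_due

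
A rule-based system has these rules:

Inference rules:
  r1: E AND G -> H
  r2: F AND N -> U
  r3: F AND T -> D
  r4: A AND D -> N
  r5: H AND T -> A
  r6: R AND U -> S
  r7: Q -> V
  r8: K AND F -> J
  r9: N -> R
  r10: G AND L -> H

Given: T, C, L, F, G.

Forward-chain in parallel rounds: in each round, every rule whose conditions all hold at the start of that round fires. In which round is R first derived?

Round 1 — r3, r10, derive D, H.
Round 2 — r5, derive A.
Round 3 — r4, derive N.
Round 4 — r2, r9, derive U, R.
R first appears in round 4.

4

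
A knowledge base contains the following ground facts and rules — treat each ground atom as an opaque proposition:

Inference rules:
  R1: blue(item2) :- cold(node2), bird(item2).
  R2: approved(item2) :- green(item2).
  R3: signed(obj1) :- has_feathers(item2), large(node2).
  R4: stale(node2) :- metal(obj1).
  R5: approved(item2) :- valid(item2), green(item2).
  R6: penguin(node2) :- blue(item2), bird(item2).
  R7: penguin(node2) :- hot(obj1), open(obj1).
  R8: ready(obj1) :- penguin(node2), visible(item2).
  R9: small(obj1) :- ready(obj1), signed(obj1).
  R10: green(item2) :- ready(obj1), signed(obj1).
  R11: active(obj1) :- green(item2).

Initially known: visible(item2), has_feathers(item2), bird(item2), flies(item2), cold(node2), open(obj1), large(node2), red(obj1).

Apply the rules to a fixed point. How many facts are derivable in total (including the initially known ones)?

16

Round 1 fires R1, R3, giving blue(item2), signed(obj1).
Round 2 fires R6, giving penguin(node2).
Round 3 fires R8, giving ready(obj1).
Round 4 fires R9, R10, giving small(obj1), green(item2).
Round 5 fires R2, R11, giving approved(item2), active(obj1).
Closure: {active(obj1), approved(item2), bird(item2), blue(item2), cold(node2), flies(item2), green(item2), has_feathers(item2), large(node2), open(obj1), penguin(node2), ready(obj1), red(obj1), signed(obj1), small(obj1), visible(item2)} — 16 facts.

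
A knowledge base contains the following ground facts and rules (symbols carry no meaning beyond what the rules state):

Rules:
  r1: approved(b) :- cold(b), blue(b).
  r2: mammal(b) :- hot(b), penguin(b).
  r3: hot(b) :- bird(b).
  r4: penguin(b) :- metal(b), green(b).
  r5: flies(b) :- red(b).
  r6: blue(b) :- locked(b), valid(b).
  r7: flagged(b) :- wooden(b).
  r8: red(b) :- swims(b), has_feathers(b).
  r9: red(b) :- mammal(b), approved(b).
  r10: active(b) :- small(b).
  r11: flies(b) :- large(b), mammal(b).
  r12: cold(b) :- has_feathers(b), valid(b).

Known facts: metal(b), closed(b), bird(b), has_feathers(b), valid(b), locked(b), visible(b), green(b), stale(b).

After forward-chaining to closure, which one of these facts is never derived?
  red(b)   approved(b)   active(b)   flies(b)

active(b)

Round 1 fires r3, r4, r6, r12, giving hot(b), penguin(b), blue(b), cold(b).
Round 2 fires r1, r2, giving approved(b), mammal(b).
Round 3 fires r9, giving red(b).
Round 4 fires r5, giving flies(b).
Derived: approved(b) (round 2), red(b) (round 3), flies(b) (round 4). active(b) never appears in any round.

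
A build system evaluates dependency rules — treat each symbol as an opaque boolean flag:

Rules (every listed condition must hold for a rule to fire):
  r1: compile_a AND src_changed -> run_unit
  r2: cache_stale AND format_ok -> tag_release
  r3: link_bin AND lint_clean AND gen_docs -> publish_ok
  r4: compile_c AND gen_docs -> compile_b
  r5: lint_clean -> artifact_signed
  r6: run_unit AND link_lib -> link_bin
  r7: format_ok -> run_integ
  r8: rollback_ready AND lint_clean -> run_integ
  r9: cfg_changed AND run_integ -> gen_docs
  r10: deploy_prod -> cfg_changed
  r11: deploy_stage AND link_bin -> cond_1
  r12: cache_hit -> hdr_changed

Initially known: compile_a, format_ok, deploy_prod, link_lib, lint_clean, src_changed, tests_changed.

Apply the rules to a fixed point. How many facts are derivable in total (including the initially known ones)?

14

Round 1 fires r1, r5, r7, r10, giving run_unit, artifact_signed, run_integ, cfg_changed.
Round 2 fires r6, r9, giving link_bin, gen_docs.
Round 3 fires r3, giving publish_ok.
Closure: {artifact_signed, cfg_changed, compile_a, deploy_prod, format_ok, gen_docs, link_bin, link_lib, lint_clean, publish_ok, run_integ, run_unit, src_changed, tests_changed} — 14 facts.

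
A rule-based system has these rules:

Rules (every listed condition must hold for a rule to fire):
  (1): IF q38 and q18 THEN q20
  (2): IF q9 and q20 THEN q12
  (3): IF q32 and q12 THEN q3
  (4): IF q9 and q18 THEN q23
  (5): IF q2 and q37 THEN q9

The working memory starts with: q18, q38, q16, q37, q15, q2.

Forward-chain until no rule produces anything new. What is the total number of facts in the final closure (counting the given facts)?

10

Round 1 fires (1), (5), giving q20, q9.
Round 2 fires (2), (4), giving q12, q23.
Closure: {q12, q15, q16, q18, q2, q20, q23, q37, q38, q9} — 10 facts.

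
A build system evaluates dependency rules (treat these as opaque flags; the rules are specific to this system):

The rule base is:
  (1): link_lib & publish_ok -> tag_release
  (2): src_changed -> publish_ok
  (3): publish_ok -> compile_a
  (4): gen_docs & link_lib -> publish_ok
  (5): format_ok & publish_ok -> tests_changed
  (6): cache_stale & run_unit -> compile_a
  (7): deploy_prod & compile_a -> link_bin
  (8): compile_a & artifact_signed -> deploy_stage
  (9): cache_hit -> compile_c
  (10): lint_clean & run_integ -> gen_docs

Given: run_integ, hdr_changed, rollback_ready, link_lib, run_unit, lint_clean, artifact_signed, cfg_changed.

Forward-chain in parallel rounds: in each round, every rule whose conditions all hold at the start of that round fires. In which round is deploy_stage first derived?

Round 1: (10) [lint_clean & run_integ -> gen_docs]. Adds gen_docs.
Round 2: (4) [gen_docs & link_lib -> publish_ok]. Adds publish_ok.
Round 3: (1) [link_lib & publish_ok -> tag_release]; (3) [publish_ok -> compile_a]. Adds tag_release, compile_a.
Round 4: (8) [compile_a & artifact_signed -> deploy_stage]. Adds deploy_stage.
deploy_stage first appears in round 4.

4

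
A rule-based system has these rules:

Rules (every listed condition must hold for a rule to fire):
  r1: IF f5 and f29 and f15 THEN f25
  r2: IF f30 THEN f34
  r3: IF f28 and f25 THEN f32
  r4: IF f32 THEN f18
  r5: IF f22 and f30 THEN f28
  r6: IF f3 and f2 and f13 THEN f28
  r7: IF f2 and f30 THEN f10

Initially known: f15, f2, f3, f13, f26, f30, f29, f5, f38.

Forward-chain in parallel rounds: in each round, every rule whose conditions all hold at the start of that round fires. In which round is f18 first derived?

Round 1: r1 [IF f5 and f29 and f15 THEN f25]; r2 [IF f30 THEN f34]; r6 [IF f3 and f2 and f13 THEN f28]; r7 [IF f2 and f30 THEN f10]. Adds f25, f34, f28, f10.
Round 2: r3 [IF f28 and f25 THEN f32]. Adds f32.
Round 3: r4 [IF f32 THEN f18]. Adds f18.
f18 first appears in round 3.

3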